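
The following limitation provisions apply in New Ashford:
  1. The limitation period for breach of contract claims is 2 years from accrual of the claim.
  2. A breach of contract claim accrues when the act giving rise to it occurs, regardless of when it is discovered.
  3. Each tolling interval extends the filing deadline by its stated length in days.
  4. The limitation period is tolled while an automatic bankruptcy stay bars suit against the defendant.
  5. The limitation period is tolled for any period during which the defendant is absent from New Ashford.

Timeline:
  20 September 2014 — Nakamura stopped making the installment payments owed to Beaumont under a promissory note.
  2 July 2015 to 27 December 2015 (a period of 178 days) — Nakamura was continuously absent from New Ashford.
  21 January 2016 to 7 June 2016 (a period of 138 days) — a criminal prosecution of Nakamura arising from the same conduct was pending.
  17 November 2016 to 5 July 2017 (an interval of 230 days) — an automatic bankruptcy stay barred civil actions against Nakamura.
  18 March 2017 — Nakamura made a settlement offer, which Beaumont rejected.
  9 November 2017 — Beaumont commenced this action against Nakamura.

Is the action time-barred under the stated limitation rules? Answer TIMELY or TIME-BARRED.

The claim accrued on 20 September 2014, the date of the act.
2 years from 20 September 2014 is 20 September 2016.
The period was tolled for 178 days by the defendant's absence from the jurisdiction (2 July 2015 to 27 December 2015), pushing the deadline to 17 March 2017.
The automatic bankruptcy stay from 17 November 2016 to 5 July 2017 tolled the period for 230 days, extending the deadline to 2 November 2017.
No stated provision tolls the period for a criminal prosecution, so the interval from 21 January 2016 to 7 June 2016 has no effect on the deadline.
The other events in the timeline have no effect on the limitation period under the stated rules.
The 9 November 2017 filing falls after the 2 November 2017 deadline; the claim is time-barred.

TIME-BARRED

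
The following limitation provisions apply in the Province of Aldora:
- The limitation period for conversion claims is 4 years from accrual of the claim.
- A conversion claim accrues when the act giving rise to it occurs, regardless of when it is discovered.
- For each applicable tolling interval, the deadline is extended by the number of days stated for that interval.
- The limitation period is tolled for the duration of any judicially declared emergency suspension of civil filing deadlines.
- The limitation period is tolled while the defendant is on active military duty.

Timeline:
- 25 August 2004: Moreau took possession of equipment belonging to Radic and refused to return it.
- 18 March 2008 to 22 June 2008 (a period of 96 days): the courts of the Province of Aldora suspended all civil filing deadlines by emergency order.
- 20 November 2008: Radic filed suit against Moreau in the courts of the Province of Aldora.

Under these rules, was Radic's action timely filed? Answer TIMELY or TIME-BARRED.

The claim accrued on 25 August 2004, when the wrongful act occurred.
4 years from 25 August 2004 is 25 August 2008.
The emergency suspension of filing deadlines from 18 March 2008 to 22 June 2008 tolled the period for 96 days, extending the deadline to 29 November 2008.
Filing on 20 November 2008 beat the 29 November 2008 deadline — the action is timely.

TIMELY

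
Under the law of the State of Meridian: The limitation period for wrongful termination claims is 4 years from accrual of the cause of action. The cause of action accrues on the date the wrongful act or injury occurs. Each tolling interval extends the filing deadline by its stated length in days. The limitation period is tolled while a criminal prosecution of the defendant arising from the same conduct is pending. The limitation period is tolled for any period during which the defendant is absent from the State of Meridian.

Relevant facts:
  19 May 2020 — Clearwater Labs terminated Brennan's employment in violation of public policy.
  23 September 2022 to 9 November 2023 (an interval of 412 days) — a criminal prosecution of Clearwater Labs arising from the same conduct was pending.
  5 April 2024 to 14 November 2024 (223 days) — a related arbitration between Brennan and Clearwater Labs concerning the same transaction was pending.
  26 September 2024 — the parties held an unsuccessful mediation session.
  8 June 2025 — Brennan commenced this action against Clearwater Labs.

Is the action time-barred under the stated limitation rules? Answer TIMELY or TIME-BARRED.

The claim accrued on 19 May 2020, when the wrongful act occurred.
Adding the 4 years base period to 19 May 2020 gives a deadline of 19 May 2024, before any tolling.
Because the pending criminal prosecution ran from 23 September 2022 to 9 November 2023, the deadline is extended by 412 days to 5 July 2025.
No stated provision tolls the period for a pending arbitration, so the interval from 5 April 2024 to 14 November 2024 has no effect on the deadline.
The other events in the timeline have no effect on the limitation period under the stated rules.
Brennan filed on 8 June 2025, before the 5 July 2025 deadline, so the action is timely.

TIMELY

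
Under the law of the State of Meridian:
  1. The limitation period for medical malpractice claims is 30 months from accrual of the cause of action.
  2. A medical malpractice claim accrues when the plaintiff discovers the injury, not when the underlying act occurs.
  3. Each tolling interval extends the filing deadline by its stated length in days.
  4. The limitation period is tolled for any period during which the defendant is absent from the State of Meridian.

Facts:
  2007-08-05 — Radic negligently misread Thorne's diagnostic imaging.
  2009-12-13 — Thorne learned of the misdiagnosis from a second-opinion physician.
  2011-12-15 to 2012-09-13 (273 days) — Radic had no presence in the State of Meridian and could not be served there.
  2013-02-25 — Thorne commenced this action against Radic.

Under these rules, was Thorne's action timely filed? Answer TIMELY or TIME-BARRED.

TIMELY

Under the discovery rule, the claim accrued on 2009-12-13, when Thorne discovered the injury — not on the 2007-08-05 date of the underlying act.
Adding the 30 months base period to 2009-12-13 gives a deadline of 2012-06-13, before any tolling.
The period was tolled for 273 days by the defendant's absence from the jurisdiction (2011-12-15 to 2012-09-13), pushing the deadline to 2013-03-13.
Filing on 2013-02-25 beat the 2013-03-13 deadline — the action is timely.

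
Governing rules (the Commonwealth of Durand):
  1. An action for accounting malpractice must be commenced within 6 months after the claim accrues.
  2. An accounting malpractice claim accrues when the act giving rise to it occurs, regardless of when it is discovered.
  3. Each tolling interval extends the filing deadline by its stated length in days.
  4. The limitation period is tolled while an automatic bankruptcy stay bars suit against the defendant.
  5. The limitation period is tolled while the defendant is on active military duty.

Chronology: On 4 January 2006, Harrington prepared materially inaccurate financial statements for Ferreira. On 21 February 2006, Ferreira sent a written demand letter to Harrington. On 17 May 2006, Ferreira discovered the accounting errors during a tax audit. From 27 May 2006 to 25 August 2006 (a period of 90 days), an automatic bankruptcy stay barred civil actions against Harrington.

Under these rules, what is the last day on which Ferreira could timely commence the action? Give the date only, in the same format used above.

Because the rule ties accrual to occurrence, the claim accrued on 4 January 2006, not on the 17 May 2006 discovery date.
The untolled deadline — 6 months after 4 January 2006 — is 4 July 2006.
The automatic bankruptcy stay from 27 May 2006 to 25 August 2006 tolled the period for 90 days, extending the deadline to 2 October 2006.
Nothing else in the chronology tolls or restarts the period.

2 October 2006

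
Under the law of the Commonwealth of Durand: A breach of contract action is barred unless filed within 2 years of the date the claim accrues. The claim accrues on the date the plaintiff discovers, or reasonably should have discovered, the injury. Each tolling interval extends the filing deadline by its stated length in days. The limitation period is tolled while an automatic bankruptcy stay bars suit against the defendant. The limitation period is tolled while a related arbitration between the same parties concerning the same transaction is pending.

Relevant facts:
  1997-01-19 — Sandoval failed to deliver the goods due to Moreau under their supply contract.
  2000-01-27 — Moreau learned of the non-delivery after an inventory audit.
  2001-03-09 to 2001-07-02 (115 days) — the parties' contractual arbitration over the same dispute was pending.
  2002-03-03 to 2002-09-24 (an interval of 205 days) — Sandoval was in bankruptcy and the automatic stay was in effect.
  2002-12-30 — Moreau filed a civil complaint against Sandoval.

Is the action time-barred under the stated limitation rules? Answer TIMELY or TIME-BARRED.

TIME-BARRED

Accrual is tied to discovery, so the period began on 2000-01-27 rather than on 1997-01-19 when the act occurred.
The untolled deadline — 2 years after 2000-01-27 — is 2002-01-27.
The period was tolled for 115 days by the pending related arbitration (2001-03-09 to 2001-07-02), pushing the deadline to 2002-05-22.
The automatic bankruptcy stay from 2002-03-03 to 2002-09-24 tolled the period for 205 days, extending the deadline to 2002-12-13.
The 2002-12-30 filing falls after the 2002-12-13 deadline; the claim is time-barred.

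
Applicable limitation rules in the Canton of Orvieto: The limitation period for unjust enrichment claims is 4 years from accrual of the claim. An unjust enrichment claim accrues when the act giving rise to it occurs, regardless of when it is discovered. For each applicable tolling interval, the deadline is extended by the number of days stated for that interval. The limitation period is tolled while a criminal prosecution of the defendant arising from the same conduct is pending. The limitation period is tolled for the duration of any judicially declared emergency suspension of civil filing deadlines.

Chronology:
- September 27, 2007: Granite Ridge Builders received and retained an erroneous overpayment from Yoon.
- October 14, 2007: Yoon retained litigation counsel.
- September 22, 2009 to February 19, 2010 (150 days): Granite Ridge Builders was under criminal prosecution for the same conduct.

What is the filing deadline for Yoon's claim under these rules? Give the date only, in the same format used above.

The limitation period began to run on September 27, 2007.
Adding the 4 years base period to September 27, 2007 gives a deadline of September 27, 2011, before any tolling.
Because the pending criminal prosecution ran from September 22, 2009 to February 19, 2010, the deadline is extended by 150 days to February 24, 2012.
None of the other events listed affects the running of the period under the stated rules.

February 24, 2012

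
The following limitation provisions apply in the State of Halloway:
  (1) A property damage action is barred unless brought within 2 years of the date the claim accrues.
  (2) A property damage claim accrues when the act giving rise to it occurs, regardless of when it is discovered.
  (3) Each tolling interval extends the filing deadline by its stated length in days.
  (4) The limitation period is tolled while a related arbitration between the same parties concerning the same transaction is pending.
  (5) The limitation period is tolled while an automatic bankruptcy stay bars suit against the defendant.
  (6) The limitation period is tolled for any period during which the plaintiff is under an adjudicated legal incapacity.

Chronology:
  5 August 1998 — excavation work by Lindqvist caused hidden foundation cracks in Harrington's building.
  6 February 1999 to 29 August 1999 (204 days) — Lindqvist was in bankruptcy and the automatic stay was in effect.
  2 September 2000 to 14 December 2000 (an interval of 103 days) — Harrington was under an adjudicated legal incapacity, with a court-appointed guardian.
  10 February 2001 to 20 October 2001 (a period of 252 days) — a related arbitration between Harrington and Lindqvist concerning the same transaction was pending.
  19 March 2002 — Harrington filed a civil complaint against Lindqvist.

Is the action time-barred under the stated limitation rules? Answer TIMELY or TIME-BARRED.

The claim accrued on 5 August 1998, the date of the act.
Adding the 2 years base period to 5 August 1998 gives a deadline of 5 August 2000, before any tolling.
The automatic bankruptcy stay from 6 February 1999 to 29 August 1999 tolled the period for 204 days, extending the deadline to 25 February 2001.
The period was tolled for 103 days by the plaintiff's legal incapacity (2 September 2000 to 14 December 2000), pushing the deadline to 8 June 2001.
Because the pending related arbitration ran from 10 February 2001 to 20 October 2001, the deadline is extended by 252 days to 15 February 2002.
Filing on 19 March 2002 missed the 15 February 2002 deadline — the action is time-barred.

TIME-BARRED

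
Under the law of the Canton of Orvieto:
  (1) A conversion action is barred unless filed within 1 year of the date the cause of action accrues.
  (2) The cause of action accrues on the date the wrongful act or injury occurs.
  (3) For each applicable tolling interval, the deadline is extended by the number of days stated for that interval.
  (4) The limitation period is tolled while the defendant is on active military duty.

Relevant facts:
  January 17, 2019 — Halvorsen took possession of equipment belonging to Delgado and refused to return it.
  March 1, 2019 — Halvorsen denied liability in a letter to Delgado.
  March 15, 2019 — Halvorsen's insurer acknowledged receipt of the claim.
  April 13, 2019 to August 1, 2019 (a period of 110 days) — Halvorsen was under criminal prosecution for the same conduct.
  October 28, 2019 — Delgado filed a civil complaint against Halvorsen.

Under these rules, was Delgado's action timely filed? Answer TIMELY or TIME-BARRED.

The claim accrued on January 17, 2019, when the wrongful act occurred.
The untolled deadline — 1 year after January 17, 2019 — is January 17, 2020.
No stated provision tolls the period for a criminal prosecution, so the interval from April 13, 2019 to August 1, 2019 has no effect on the deadline.
None of the other events listed affects the running of the period under the stated rules.
The October 28, 2019 filing precedes the January 17, 2020 deadline; the claim is timely.

TIMELY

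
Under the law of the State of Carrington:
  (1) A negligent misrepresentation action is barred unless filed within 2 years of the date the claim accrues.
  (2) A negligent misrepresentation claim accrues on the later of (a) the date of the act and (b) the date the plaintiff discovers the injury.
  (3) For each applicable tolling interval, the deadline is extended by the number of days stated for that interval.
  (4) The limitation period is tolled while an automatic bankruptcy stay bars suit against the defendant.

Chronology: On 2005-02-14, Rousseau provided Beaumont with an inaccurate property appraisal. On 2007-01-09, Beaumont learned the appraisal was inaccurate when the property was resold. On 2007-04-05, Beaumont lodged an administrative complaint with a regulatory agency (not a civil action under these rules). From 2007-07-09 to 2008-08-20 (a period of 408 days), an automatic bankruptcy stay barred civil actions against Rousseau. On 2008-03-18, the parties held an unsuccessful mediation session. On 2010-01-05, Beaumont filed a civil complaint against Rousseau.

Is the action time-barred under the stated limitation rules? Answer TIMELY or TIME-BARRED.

Because discovery on 2007-01-09 post-dates the 2005-02-14 act, accrual under the later-of rule falls on 2007-01-09.
Adding the 2 years base period to 2007-01-09 gives a deadline of 2009-01-09, before any tolling.
The period was tolled for 408 days by the automatic bankruptcy stay (2007-07-09 to 2008-08-20), pushing the deadline to 2010-02-21.
Nothing else in the chronology tolls or restarts the period.
The 2010-01-05 filing precedes the 2010-02-21 deadline; the claim is timely.

TIMELY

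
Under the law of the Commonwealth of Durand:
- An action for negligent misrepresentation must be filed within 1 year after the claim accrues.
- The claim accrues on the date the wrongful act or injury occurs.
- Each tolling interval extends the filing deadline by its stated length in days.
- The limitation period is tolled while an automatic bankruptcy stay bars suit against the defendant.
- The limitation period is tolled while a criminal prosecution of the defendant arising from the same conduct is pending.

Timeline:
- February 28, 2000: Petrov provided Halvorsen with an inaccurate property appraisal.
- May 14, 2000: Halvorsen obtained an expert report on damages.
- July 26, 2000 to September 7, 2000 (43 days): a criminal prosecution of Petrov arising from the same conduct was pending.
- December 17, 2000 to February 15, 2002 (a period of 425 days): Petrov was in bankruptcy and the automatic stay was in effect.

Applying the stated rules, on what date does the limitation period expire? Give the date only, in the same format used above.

June 11, 2002

The limitation period began to run on February 28, 2000.
Adding the 1 year base period to February 28, 2000 gives a deadline of February 28, 2001, before any tolling.
Because the pending criminal prosecution ran from July 26, 2000 to September 7, 2000, the deadline is extended by 43 days to April 12, 2001.
The automatic bankruptcy stay from December 17, 2000 to February 15, 2002 tolled the period for 425 days, extending the deadline to June 11, 2002.
None of the other events listed affects the running of the period under the stated rules.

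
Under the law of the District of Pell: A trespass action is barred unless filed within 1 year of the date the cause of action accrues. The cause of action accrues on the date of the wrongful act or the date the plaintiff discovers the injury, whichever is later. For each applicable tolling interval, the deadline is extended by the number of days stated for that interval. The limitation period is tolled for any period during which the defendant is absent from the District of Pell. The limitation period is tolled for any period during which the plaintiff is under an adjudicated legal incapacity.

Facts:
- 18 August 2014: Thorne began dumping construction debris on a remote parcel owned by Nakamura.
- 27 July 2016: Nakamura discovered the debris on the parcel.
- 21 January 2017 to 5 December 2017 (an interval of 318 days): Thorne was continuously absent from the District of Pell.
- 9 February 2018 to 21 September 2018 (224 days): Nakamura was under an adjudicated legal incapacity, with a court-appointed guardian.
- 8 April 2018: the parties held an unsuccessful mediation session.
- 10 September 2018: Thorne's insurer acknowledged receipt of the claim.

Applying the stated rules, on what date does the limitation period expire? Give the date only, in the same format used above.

Because discovery on 27 July 2016 post-dates the 18 August 2014 act, accrual under the later-of rule falls on 27 July 2016.
Adding the 1 year base period to 27 July 2016 gives a deadline of 27 July 2017, before any tolling.
Because the defendant's absence from the jurisdiction ran from 21 January 2017 to 5 December 2017, the deadline is extended by 318 days to 10 June 2018.
The period was tolled for 224 days by the plaintiff's legal incapacity (9 February 2018 to 21 September 2018), pushing the deadline to 20 January 2019.
The other events in the timeline have no effect on the limitation period under the stated rules.

20 January 2019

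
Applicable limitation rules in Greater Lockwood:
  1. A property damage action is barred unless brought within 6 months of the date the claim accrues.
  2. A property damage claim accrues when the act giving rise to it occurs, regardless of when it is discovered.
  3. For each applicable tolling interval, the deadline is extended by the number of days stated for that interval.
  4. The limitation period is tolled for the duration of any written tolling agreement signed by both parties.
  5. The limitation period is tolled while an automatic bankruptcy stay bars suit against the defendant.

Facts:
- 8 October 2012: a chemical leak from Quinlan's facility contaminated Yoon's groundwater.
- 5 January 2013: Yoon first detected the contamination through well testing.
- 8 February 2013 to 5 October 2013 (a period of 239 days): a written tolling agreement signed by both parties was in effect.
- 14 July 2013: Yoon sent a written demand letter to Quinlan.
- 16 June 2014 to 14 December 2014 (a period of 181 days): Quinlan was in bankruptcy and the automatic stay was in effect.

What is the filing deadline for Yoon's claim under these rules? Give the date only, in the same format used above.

Accrual is governed by the date of the act, so the period began to run on 8 October 2012; the later discovery on 5 January 2013 is irrelevant under the stated rule.
The untolled deadline — 6 months after 8 October 2012 — is 8 April 2013.
The period was tolled for 239 days by the written tolling agreement (8 February 2013 to 5 October 2013), pushing the deadline to 3 December 2013.
The automatic bankruptcy stay starting 16 June 2014 came too late — the period had run on 3 December 2013 — and so does not extend the deadline.
None of the other events listed affects the running of the period under the stated rules.

3 December 2013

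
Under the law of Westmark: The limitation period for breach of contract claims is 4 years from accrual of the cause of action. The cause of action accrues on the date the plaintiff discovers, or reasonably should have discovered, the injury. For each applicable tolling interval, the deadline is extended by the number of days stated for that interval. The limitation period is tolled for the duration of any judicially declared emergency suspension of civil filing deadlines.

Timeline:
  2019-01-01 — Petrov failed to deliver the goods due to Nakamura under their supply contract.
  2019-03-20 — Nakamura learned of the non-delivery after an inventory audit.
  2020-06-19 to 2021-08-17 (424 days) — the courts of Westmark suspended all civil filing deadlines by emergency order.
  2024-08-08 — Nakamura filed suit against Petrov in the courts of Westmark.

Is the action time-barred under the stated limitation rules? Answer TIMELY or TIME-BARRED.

The claim did not accrue until Nakamura discovered the injury on 2019-03-20; the 2019-01-01 act date does not start the clock under the stated rule.
The untolled deadline — 4 years after 2019-03-20 — is 2023-03-20.
The emergency suspension of filing deadlines from 2020-06-19 to 2021-08-17 tolled the period for 424 days, extending the deadline to 2024-05-17.
Nakamura filed on 2024-08-08, after the 2024-05-17 deadline, so the action is time-barred.

TIME-BARRED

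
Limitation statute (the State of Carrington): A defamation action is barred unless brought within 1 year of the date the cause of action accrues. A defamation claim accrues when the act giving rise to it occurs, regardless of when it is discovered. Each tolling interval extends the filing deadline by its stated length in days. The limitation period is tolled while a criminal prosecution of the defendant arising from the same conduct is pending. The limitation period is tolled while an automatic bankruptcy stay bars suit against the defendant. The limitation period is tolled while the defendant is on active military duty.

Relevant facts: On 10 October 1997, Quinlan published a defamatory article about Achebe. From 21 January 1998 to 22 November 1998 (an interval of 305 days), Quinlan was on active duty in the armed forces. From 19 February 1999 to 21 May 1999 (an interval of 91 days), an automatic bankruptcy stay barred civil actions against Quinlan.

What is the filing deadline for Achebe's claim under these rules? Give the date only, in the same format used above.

The claim accrued on 10 October 1997, when the wrongful act occurred.
Adding the 1 year base period to 10 October 1997 gives a deadline of 10 October 1998, before any tolling.
The period was tolled for 305 days by the defendant's active military service (21 January 1998 to 22 November 1998), pushing the deadline to 11 August 1999.
Because the automatic bankruptcy stay ran from 19 February 1999 to 21 May 1999, the deadline is extended by 91 days to 10 November 1999.

10 November 1999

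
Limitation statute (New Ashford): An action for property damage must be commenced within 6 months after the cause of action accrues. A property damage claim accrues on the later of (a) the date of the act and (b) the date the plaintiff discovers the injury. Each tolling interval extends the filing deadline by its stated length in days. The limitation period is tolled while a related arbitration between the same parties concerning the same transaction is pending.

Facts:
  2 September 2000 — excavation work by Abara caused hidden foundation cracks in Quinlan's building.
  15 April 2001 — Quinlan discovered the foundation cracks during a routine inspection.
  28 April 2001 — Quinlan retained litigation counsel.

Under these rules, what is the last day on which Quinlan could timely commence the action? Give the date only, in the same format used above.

15 October 2001

Taking the later of the act (2 September 2000) and discovery (15 April 2001), the claim accrued on 15 April 2001.
The untolled deadline — 6 months after 15 April 2001 — is 15 October 2001.
The other events in the timeline have no effect on the limitation period under the stated rules.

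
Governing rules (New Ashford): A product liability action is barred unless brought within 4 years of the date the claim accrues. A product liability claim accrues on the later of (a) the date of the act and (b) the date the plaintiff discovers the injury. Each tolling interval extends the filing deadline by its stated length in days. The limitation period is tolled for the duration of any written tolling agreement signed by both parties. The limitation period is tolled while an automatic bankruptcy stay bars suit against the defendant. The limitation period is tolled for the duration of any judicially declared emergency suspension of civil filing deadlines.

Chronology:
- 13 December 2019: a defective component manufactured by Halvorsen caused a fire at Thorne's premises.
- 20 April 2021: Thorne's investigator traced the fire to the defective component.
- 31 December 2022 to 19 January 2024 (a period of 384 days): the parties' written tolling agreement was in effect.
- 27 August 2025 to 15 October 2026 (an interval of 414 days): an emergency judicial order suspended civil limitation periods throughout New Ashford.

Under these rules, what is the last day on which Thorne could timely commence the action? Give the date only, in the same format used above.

27 June 2027

The claim accrued on 20 April 2021 — the later of the 13 December 2019 act and the 20 April 2021 discovery.
Adding the 4 years base period to 20 April 2021 gives a deadline of 20 April 2025, before any tolling.
The written tolling agreement from 31 December 2022 to 19 January 2024 tolled the period for 384 days, extending the deadline to 9 May 2026.
Because the emergency suspension of filing deadlines ran from 27 August 2025 to 15 October 2026, the deadline is extended by 414 days to 27 June 2027.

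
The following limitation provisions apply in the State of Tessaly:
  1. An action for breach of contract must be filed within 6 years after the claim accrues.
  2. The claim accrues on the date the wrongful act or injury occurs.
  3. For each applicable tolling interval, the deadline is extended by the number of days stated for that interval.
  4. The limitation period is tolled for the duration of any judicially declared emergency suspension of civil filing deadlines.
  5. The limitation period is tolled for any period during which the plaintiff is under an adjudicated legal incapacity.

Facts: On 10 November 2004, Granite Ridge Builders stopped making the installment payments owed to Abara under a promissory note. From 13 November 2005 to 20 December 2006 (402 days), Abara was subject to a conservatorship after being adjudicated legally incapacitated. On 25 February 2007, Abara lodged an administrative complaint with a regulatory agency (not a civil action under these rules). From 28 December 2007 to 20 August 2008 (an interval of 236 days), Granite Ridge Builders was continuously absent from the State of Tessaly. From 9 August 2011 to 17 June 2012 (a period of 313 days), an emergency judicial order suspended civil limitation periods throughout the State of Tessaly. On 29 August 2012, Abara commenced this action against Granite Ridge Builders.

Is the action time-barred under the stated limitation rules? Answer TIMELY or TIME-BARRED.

TIMELY

The claim accrued on 10 November 2004, the date of the act.
6 years from 10 November 2004 is 10 November 2010.
The plaintiff's legal incapacity from 13 November 2005 to 20 December 2006 tolled the period for 402 days, extending the deadline to 17 December 2011.
The emergency suspension of filing deadlines from 9 August 2011 to 17 June 2012 tolled the period for 313 days, extending the deadline to 25 October 2012.
The defendant's absence from the jurisdiction from 28 December 2007 to 20 August 2008 does not toll the period, because no stated rule makes the defendant's absence a tolling event.
The other events in the timeline have no effect on the limitation period under the stated rules.
Abara filed on 29 August 2012, before the 25 October 2012 deadline, so the action is timely.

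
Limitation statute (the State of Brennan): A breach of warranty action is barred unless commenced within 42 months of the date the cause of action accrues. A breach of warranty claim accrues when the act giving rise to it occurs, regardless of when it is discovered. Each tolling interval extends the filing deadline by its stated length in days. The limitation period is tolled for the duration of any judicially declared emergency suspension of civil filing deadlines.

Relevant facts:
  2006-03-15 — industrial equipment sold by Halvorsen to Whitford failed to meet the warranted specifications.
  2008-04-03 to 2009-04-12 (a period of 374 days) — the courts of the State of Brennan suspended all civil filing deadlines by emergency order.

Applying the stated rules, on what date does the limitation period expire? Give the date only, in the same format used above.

The claim accrued on 2006-03-15, when the wrongful act occurred.
42 months from 2006-03-15 is 2009-09-15.
The period was tolled for 374 days by the emergency suspension of filing deadlines (2008-04-03 to 2009-04-12), pushing the deadline to 2010-09-24.

2010-09-24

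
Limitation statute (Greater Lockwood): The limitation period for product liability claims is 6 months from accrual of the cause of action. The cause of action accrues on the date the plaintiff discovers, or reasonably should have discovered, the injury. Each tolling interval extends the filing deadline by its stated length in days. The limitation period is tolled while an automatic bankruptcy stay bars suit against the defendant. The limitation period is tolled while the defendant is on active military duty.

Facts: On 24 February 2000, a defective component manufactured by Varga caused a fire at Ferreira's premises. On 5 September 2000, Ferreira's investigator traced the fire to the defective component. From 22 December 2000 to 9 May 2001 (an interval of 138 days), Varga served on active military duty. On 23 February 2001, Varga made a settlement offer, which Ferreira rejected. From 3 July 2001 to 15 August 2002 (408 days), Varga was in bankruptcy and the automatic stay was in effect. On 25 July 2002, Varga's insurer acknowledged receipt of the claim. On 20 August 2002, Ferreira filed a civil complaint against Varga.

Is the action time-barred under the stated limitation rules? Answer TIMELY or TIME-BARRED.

Accrual is tied to discovery, so the period began on 5 September 2000 rather than on 24 February 2000 when the act occurred.
6 months from 5 September 2000 is 5 March 2001.
The defendant's active military service from 22 December 2000 to 9 May 2001 tolled the period for 138 days, extending the deadline to 21 July 2001.
The automatic bankruptcy stay from 3 July 2001 to 15 August 2002 tolled the period for 408 days, extending the deadline to 2 September 2002.
Nothing else in the chronology tolls or restarts the period.
Ferreira filed on 20 August 2002, before the 2 September 2002 deadline, so the action is timely.

TIMELY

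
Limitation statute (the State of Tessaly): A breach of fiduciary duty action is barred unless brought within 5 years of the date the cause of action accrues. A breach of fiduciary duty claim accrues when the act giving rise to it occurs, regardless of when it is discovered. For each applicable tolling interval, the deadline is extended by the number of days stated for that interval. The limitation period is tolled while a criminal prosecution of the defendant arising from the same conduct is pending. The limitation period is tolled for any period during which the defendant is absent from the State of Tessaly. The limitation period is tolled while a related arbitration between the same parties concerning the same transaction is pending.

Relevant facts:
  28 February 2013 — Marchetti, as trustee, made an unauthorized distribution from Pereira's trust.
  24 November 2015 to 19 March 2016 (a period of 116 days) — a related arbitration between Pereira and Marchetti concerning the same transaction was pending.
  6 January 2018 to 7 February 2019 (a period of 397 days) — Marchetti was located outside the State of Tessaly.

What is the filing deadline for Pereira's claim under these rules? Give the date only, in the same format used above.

The claim accrued on 28 February 2013, when the wrongful act occurred.
5 years from 28 February 2013 is 28 February 2018.
The pending related arbitration from 24 November 2015 to 19 March 2016 tolled the period for 116 days, extending the deadline to 24 June 2018.
The period was tolled for 397 days by the defendant's absence from the jurisdiction (6 January 2018 to 7 February 2019), pushing the deadline to 26 July 2019.

26 July 2019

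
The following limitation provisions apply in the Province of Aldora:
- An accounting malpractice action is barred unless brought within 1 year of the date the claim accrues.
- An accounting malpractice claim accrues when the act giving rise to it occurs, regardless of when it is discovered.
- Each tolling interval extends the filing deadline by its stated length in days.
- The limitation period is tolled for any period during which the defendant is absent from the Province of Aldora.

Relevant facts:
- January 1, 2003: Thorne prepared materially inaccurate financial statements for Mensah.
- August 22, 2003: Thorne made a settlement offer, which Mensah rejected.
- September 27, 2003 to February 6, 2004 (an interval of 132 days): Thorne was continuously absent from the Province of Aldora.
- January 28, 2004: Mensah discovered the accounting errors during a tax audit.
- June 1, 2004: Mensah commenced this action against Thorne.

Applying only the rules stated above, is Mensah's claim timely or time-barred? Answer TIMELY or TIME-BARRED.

Because the rule ties accrual to occurrence, the claim accrued on January 1, 2003, not on the January 28, 2004 discovery date.
The untolled deadline — 1 year after January 1, 2003 — is January 1, 2004.
The period was tolled for 132 days by the defendant's absence from the jurisdiction (September 27, 2003 to February 6, 2004), pushing the deadline to May 12, 2004.
Nothing else in the chronology tolls or restarts the period.
Mensah filed on June 1, 2004, after the May 12, 2004 deadline, so the action is time-barred.

TIME-BARRED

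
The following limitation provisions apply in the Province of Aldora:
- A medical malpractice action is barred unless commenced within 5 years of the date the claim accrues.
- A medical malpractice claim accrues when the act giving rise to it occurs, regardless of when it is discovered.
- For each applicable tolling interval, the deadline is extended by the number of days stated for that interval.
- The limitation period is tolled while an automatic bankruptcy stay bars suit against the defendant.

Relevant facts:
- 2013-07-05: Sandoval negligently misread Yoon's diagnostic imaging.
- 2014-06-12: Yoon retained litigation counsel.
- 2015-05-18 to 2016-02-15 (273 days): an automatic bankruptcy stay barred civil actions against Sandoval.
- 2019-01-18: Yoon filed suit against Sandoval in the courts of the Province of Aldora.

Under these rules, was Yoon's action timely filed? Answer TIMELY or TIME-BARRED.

The claim accrued on 2013-07-05, when the wrongful act occurred.
The untolled deadline — 5 years after 2013-07-05 — is 2018-07-05.
The period was tolled for 273 days by the automatic bankruptcy stay (2015-05-18 to 2016-02-15), pushing the deadline to 2019-04-04.
The other events in the timeline have no effect on the limitation period under the stated rules.
Filing on 2019-01-18 beat the 2019-04-04 deadline — the action is timely.

TIMELY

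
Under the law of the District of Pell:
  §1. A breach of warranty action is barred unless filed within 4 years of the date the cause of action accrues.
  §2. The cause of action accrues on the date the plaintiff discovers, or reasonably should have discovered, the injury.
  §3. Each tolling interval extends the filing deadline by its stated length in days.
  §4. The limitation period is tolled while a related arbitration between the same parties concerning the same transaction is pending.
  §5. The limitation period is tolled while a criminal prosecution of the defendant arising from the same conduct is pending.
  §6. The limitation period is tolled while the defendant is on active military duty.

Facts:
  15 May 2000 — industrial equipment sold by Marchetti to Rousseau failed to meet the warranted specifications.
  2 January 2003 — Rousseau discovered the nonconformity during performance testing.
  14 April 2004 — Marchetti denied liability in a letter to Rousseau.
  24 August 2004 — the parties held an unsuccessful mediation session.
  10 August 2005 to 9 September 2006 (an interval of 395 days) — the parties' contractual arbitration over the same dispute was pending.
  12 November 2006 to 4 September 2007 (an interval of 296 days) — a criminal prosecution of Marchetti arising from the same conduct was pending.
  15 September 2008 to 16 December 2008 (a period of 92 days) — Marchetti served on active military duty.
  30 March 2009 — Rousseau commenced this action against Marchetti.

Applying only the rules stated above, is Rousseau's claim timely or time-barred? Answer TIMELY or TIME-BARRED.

The claim did not accrue until Rousseau discovered the injury on 2 January 2003; the 15 May 2000 act date does not start the clock under the stated rule.
4 years from 2 January 2003 is 2 January 2007.
The period was tolled for 395 days by the pending related arbitration (10 August 2005 to 9 September 2006), pushing the deadline to 1 February 2008.
The period was tolled for 296 days by the pending criminal prosecution (12 November 2006 to 4 September 2007), pushing the deadline to 23 November 2008.
The defendant's active military service from 15 September 2008 to 16 December 2008 tolled the period for 92 days, extending the deadline to 23 February 2009.
None of the other events listed affects the running of the period under the stated rules.
Rousseau filed on 30 March 2009, after the 23 February 2009 deadline, so the action is time-barred.

TIME-BARRED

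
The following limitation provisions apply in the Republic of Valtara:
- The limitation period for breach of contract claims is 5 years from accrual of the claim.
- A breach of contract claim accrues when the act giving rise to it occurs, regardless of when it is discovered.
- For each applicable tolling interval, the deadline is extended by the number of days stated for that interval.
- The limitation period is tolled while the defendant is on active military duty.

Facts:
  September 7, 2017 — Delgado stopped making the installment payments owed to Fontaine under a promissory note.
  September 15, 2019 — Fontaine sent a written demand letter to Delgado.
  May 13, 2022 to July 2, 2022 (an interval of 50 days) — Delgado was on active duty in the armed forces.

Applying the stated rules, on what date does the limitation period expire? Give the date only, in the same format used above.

October 27, 2022

The limitation period began to run on September 7, 2017.
The untolled deadline — 5 years after September 7, 2017 — is September 7, 2022.
The period was tolled for 50 days by the defendant's active military service (May 13, 2022 to July 2, 2022), pushing the deadline to October 27, 2022.
Nothing else in the chronology tolls or restarts the period.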